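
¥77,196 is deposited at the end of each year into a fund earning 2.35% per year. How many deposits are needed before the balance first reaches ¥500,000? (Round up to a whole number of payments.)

7 payments

Periodic rate r = 0.0235 per year.
Ordinary annuity FV: 500,000 = 77,196 × [((1+r)^n − 1)/r].
(1+r)^n = 1 + 500,000 × r / 77,196, so n = ln(1 + 500,000·r/77,196) / ln(1+r) = 6.10.
Round up to a whole number of payments: n = 7.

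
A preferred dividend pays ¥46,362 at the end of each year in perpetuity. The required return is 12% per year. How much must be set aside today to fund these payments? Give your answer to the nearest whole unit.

¥386,350

Periodic rate r = 0.12 per year.
Level perpetuity: PV = PMT / r = 46,362 / (0.12) = ¥386,350.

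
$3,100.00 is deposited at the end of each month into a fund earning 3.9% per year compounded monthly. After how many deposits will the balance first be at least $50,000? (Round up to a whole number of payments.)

Periodic rate r = 0.039/12 per month; n is counted in months.
Ordinary annuity FV: 50,000 = 3,100 × [((1+r)^n − 1)/r].
(1+r)^n = 1 + 50,000 × r / 3,100, so n = ln(1 + 50,000·r/3,100) / ln(1+r) = 15.75.
Round up to a whole number of payments: n = 16.

16 payments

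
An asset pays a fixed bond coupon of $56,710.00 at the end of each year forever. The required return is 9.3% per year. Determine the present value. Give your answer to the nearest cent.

Periodic rate r = 0.093 per year.
Level perpetuity: PV = PMT / r = 56,710 / (0.093) = $609,784.95.

$609,784.95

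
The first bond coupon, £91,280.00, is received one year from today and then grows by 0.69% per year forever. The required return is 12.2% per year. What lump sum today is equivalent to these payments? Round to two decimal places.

Periodic rate r = 0.122 per year.
Growing perpetuity (Gordon): PV = PMT₁ / (r − g) = 91,280 / (r − 0.0069) = £793,049.52.

£793,049.52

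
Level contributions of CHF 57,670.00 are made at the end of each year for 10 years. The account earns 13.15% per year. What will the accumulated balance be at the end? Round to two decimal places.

CHF 1,070,029.85

This is an ordinary annuity: 10 deposits of CHF 57,670.00 at the end of each year.
Periodic rate r = 0.1315 per year.
FV = PMT × [((1+r)^n − 1)/r] = 57,670 × [(1+r)^10 − 1] / r = CHF 1,070,029.85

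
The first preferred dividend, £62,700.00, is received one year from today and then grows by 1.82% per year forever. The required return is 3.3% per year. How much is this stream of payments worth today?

Periodic rate r = 0.033 per year.
Growing perpetuity (Gordon): PV = PMT₁ / (r − g) = 62,700 / (r − 0.0182) = £4,236,486.49.

£4,236,486.49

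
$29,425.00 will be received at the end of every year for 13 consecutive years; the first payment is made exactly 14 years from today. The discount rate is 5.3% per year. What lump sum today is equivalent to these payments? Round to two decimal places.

$138,729.84

Ordinary annuity of 13 payments, first payment at period 14.
Periodic rate r = 0.053 per year.
The ordinary-annuity PV formula values the stream one period before the first payment (period 13); discount that back 13 periods:
PV₀ = 29,425 × [1 − (1+r)^−13] / r × (1+r)^−13 = $138,729.84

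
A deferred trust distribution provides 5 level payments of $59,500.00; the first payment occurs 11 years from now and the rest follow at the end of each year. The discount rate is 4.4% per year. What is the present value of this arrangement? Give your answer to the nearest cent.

Ordinary annuity of 5 payments, first payment at period 11.
Periodic rate r = 0.044 per year.
The ordinary-annuity PV formula values the stream one period before the first payment (period 10); discount that back 10 periods:
PV₀ = 59,500 × [1 − (1+r)^−5] / r × (1+r)^−10 = $170,288.53

$170,288.53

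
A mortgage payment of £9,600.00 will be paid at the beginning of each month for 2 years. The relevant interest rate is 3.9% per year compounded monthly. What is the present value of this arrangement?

£222,017.18

This is an annuity due: 24 payments of £9,600.00 at the beginning of each month.
Periodic rate r = 0.039/12 per month; n is counted in months.
PV = PMT × [(1 − (1+r)^−n)/r] × (1+r) = 9,600 × [1 − (1+r)^−24] / r × (1+r) = £222,017.18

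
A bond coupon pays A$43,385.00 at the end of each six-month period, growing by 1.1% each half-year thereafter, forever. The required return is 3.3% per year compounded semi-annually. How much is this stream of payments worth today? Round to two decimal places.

Periodic rate r = 0.033/2 per half-year.
Growing perpetuity (Gordon): PV = PMT₁ / (r − g) = 43,385 / (r − 0.011) = A$7,888,181.82.

A$7,888,181.82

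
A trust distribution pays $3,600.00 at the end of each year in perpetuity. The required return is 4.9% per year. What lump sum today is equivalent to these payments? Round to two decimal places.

Periodic rate r = 0.049 per year.
Level perpetuity: PV = PMT / r = 3,600 / (0.049) = $73,469.39.

$73,469.39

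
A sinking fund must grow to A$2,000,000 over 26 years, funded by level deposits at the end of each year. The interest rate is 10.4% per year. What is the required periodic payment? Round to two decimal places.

A$17,193.31

Level ordinary annuity; solve FV = PMT × [((1+r)^n − 1)/r] for PMT.
Periodic rate r = 0.104 per year.
With n = 26: PMT = 2,000,000 / ([((1+r)^n − 1)/r]) = A$17,193.31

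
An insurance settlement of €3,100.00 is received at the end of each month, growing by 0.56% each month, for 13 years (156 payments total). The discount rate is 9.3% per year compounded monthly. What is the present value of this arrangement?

€408,559.92

Periodic rate r = 0.093/12 per month; n is counted in months.
Growing ordinary annuity: PV = PMT₁ × [1 − ((1+g)/(1+r))^n] / (r − g) = 3,100 × [1 − ((1+0.0056)/(1+r))^156] / (r − 0.0056) = €408,559.92.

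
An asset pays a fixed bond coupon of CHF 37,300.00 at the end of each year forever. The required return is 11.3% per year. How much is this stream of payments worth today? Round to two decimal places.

Periodic rate r = 0.113 per year.
Level perpetuity: PV = PMT / r = 37,300 / (0.113) = CHF 330,088.50.

CHF 330,088.50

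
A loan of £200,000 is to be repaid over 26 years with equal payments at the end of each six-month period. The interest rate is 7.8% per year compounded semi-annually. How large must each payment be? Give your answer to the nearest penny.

Level ordinary annuity; solve PV = PMT × [(1 − (1+r)^−n)/r] for PMT.
Periodic rate r = 0.078/2 per half-year; n is counted in half-years.
With n = 52: PMT = 200,000 / ([(1 − (1+r)^−n)/r]) = £9,035.83

£9,035.83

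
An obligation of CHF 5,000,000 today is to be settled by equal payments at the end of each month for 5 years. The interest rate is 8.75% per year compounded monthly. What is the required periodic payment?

Level ordinary annuity; solve PV = PMT × [(1 − (1+r)^−n)/r] for PMT.
Periodic rate r = 0.0875/12 per month; n is counted in months.
With n = 60: PMT = 5,000,000 / ([(1 − (1+r)^−n)/r]) = CHF 103,186.16

CHF 103,186.16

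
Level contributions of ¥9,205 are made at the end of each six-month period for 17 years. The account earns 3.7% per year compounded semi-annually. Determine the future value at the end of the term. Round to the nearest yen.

¥430,388

This is an ordinary annuity: 34 deposits of ¥9,205 at the end of each six-month period.
Periodic rate r = 0.037/2 per half-year; n is counted in half-years.
FV = PMT × [((1+r)^n − 1)/r] = 9,205 × [(1+r)^34 − 1] / r = ¥430,388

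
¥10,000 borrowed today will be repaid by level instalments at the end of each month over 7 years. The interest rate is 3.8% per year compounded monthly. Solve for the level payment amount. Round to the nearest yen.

Level ordinary annuity; solve PV = PMT × [(1 − (1+r)^−n)/r] for PMT.
Periodic rate r = 0.038/12 per month; n is counted in months.
With n = 84: PMT = 10,000 / ([(1 − (1+r)^−n)/r]) = ¥136

¥136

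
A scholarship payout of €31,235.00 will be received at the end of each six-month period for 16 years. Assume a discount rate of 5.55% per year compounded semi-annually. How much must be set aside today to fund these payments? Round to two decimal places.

€656,794.88

This is an ordinary annuity: 32 payments of €31,235.00 at the end of each six-month period.
Periodic rate r = 0.0555/2 per half-year; n is counted in half-years.
PV = PMT × [(1 − (1+r)^−n)/r] = 31,235 × [1 − (1+r)^−32] / r = €656,794.88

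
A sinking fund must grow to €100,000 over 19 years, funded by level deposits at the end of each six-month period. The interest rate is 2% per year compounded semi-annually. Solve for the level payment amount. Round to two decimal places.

Level ordinary annuity; solve FV = PMT × [((1+r)^n − 1)/r] for PMT.
Periodic rate r = 0.02/2 per half-year; n is counted in half-years.
With n = 38: PMT = 100,000 / ([((1+r)^n − 1)/r]) = €2,176.15

€2,176.15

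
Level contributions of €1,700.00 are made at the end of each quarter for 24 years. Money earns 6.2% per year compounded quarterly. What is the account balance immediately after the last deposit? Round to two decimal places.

€370,487.34

This is an ordinary annuity: 96 deposits of €1,700.00 at the end of each quarter.
Periodic rate r = 0.062/4 per quarter; n is counted in quarters.
FV = PMT × [((1+r)^n − 1)/r] = 1,700 × [(1+r)^96 − 1] / r = €370,487.34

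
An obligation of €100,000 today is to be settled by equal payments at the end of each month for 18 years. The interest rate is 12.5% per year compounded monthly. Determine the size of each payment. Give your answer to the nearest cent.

€1,166.00

Level ordinary annuity; solve PV = PMT × [(1 − (1+r)^−n)/r] for PMT.
Periodic rate r = 0.125/12 per month; n is counted in months.
With n = 216: PMT = 100,000 / ([(1 − (1+r)^−n)/r]) = €1,166.00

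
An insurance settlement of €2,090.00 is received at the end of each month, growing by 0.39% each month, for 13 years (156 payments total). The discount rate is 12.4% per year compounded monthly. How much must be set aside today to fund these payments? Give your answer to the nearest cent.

Periodic rate r = 0.124/12 per month; n is counted in months.
Growing ordinary annuity: PV = PMT₁ × [1 − ((1+g)/(1+r))^n] / (r − g) = 2,090 × [1 − ((1+0.0039)/(1+r))^156] / (r − 0.0039) = €204,939.66.

€204,939.66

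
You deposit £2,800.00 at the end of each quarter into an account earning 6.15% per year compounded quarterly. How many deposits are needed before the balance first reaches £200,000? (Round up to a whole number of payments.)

49 payments

Periodic rate r = 0.0615/4 per quarter; n is counted in quarters.
Ordinary annuity FV: 200,000 = 2,800 × [((1+r)^n − 1)/r].
(1+r)^n = 1 + 200,000 × r / 2,800, so n = ln(1 + 200,000·r/2,800) / ln(1+r) = 48.57.
Round up to a whole number of payments: n = 49.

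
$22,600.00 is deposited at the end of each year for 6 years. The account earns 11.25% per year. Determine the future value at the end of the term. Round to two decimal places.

$179,962.93

This is an ordinary annuity: 6 deposits of $22,600.00 at the end of each year.
Periodic rate r = 0.1125 per year.
FV = PMT × [((1+r)^n − 1)/r] = 22,600 × [(1+r)^6 − 1] / r = $179,962.93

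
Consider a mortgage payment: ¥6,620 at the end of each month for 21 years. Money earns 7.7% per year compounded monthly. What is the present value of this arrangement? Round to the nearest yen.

¥825,845

This is an ordinary annuity: 252 payments of ¥6,620 at the end of each month.
Periodic rate r = 0.077/12 per month; n is counted in months.
PV = PMT × [(1 − (1+r)^−n)/r] = 6,620 × [1 − (1+r)^−252] / r = ¥825,845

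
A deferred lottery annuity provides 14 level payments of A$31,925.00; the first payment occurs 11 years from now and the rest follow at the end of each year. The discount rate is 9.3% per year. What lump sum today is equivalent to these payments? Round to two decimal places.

A$100,451.53

Ordinary annuity of 14 payments, first payment at period 11.
Periodic rate r = 0.093 per year.
The ordinary-annuity PV formula values the stream one period before the first payment (period 10); discount that back 10 periods:
PV₀ = 31,925 × [1 − (1+r)^−14] / r × (1+r)^−10 = A$100,451.53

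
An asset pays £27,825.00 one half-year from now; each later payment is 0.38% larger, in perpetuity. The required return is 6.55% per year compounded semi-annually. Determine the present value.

£961,139.90

Periodic rate r = 0.0655/2 per half-year.
Growing perpetuity (Gordon): PV = PMT₁ / (r − g) = 27,825 / (r − 0.0038) = £961,139.90.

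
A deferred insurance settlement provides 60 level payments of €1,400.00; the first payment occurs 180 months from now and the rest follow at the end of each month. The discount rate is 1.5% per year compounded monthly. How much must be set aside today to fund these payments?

Ordinary annuity of 60 payments, first payment at period 180.
Periodic rate r = 0.015/12 per month; n is counted in months.
The ordinary-annuity PV formula values the stream one period before the first payment (period 179); discount that back 179 periods:
PV₀ = 1,400 × [1 − (1+r)^−60] / r × (1+r)^−179 = €64,672.71

€64,672.71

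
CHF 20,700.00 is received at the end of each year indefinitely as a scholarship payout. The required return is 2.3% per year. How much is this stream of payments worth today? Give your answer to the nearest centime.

CHF 900,000.00

Periodic rate r = 0.023 per year.
Level perpetuity: PV = PMT / r = 20,700 / (0.023) = CHF 900,000.00.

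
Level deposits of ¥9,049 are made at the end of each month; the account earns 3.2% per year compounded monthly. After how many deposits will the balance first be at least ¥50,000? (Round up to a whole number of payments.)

6 payments

Periodic rate r = 0.032/12 per month; n is counted in months.
Ordinary annuity FV: 50,000 = 9,049 × [((1+r)^n − 1)/r].
(1+r)^n = 1 + 50,000 × r / 9,049, so n = ln(1 + 50,000·r/9,049) / ln(1+r) = 5.49.
Round up to a whole number of payments: n = 6.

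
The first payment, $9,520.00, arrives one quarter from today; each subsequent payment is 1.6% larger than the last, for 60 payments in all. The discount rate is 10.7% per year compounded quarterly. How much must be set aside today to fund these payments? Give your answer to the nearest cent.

Periodic rate r = 0.107/4 per quarter; n is counted in quarters.
Growing ordinary annuity: PV = PMT₁ × [1 − ((1+g)/(1+r))^n] / (r − g) = 9,520 × [1 − ((1+0.016)/(1+r))^60] / (r − 0.016) = $414,638.48.

$414,638.48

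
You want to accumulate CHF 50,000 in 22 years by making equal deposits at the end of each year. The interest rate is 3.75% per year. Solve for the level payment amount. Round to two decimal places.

CHF 1,502.77

Level ordinary annuity; solve FV = PMT × [((1+r)^n − 1)/r] for PMT.
Periodic rate r = 0.0375 per year.
With n = 22: PMT = 50,000 / ([((1+r)^n − 1)/r]) = CHF 1,502.77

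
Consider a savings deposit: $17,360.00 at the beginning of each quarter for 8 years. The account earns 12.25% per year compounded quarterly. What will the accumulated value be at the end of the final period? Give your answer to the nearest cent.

$949,678.56

This is an annuity due: 32 deposits of $17,360.00 at the beginning of each quarter.
Periodic rate r = 0.1225/4 per quarter; n is counted in quarters.
FV = PMT × [((1+r)^n − 1)/r] × (1+r) = 17,360 × [(1+r)^32 − 1] / r × (1+r) = $949,678.56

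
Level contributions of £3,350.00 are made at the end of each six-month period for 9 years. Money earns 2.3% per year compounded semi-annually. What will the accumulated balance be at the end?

This is an ordinary annuity: 18 deposits of £3,350.00 at the end of each six-month period.
Periodic rate r = 0.023/2 per half-year; n is counted in half-years.
FV = PMT × [((1+r)^n − 1)/r] = 3,350 × [(1+r)^18 − 1] / r = £66,571.95

£66,571.95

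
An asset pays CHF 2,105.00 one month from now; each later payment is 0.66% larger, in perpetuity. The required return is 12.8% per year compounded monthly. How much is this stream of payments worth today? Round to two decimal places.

CHF 517,622.95

Periodic rate r = 0.128/12 per month.
Growing perpetuity (Gordon): PV = PMT₁ / (r − g) = 2,105 / (r − 0.0066) = CHF 517,622.95.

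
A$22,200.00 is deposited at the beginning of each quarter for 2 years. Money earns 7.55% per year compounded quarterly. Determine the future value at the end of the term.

A$193,368.43

This is an annuity due: 8 deposits of A$22,200.00 at the beginning of each quarter.
Periodic rate r = 0.0755/4 per quarter; n is counted in quarters.
FV = PMT × [((1+r)^n − 1)/r] × (1+r) = 22,200 × [(1+r)^8 − 1] / r × (1+r) = A$193,368.43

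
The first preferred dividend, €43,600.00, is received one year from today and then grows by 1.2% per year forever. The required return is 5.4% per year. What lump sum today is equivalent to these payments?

Periodic rate r = 0.054 per year.
Growing perpetuity (Gordon): PV = PMT₁ / (r − g) = 43,600 / (r − 0.012) = €1,038,095.24.

€1,038,095.24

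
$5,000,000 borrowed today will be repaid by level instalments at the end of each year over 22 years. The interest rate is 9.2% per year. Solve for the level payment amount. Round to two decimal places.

Level ordinary annuity; solve PV = PMT × [(1 − (1+r)^−n)/r] for PMT.
Periodic rate r = 0.092 per year.
With n = 22: PMT = 5,000,000 / ([(1 − (1+r)^−n)/r]) = $537,537.28

$537,537.28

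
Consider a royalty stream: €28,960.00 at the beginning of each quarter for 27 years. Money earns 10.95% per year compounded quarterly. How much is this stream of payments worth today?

€1,028,050.77

This is an annuity due: 108 payments of €28,960.00 at the beginning of each quarter.
Periodic rate r = 0.1095/4 per quarter; n is counted in quarters.
PV = PMT × [(1 − (1+r)^−n)/r] × (1+r) = 28,960 × [1 − (1+r)^−108] / r × (1+r) = €1,028,050.77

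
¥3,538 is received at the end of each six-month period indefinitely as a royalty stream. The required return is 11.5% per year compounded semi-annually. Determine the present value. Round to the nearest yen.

Periodic rate r = 0.115/2 per half-year.
Level perpetuity: PV = PMT / r = 3,538 / (0.115/2) = ¥61,530.

¥61,530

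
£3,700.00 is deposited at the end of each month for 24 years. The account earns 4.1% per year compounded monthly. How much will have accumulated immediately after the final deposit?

£1,809,194.40

This is an ordinary annuity: 288 deposits of £3,700.00 at the end of each month.
Periodic rate r = 0.041/12 per month; n is counted in months.
FV = PMT × [((1+r)^n − 1)/r] = 3,700 × [(1+r)^288 − 1] / r = £1,809,194.40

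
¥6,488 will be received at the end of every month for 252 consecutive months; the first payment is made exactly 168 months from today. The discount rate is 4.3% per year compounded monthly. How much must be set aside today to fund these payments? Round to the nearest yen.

¥591,808

Ordinary annuity of 252 payments, first payment at period 168.
Periodic rate r = 0.043/12 per month; n is counted in months.
The ordinary-annuity PV formula values the stream one period before the first payment (period 167); discount that back 167 periods:
PV₀ = 6,488 × [1 − (1+r)^−252] / r × (1+r)^−167 = ¥591,808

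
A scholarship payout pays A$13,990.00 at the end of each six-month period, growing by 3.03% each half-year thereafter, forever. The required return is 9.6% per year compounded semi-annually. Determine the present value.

A$790,395.48

Periodic rate r = 0.096/2 per half-year.
Growing perpetuity (Gordon): PV = PMT₁ / (r − g) = 13,990 / (r − 0.0303) = A$790,395.48.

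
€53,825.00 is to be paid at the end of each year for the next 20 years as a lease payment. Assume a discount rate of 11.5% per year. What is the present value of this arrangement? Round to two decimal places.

This is an ordinary annuity: 20 payments of €53,825.00 at the end of each year.
Periodic rate r = 0.115 per year.
PV = PMT × [(1 − (1+r)^−n)/r] = 53,825 × [1 − (1+r)^−20] / r = €414,980.84

€414,980.84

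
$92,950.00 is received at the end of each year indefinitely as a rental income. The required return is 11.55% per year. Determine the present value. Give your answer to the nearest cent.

Periodic rate r = 0.1155 per year.
Level perpetuity: PV = PMT / r = 92,950 / (0.1155) = $804,761.90.

$804,761.90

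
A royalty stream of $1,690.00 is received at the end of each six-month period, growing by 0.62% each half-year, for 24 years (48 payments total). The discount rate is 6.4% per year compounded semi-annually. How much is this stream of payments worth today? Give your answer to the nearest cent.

Periodic rate r = 0.064/2 per half-year; n is counted in half-years.
Growing ordinary annuity: PV = PMT₁ × [1 − ((1+g)/(1+r))^n] / (r − g) = 1,690 × [1 − ((1+0.0062)/(1+r))^48] / (r − 0.0062) = $46,073.17.

$46,073.17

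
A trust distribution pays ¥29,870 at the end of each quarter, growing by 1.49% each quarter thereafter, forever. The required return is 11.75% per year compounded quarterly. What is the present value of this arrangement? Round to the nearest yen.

Periodic rate r = 0.1175/4 per quarter.
Growing perpetuity (Gordon): PV = PMT₁ / (r − g) = 29,870 / (r − 0.0149) = ¥2,063,558.

¥2,063,558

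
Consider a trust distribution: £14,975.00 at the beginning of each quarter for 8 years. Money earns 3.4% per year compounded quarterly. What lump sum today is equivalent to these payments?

£421,566.13

This is an annuity due: 32 payments of £14,975.00 at the beginning of each quarter.
Periodic rate r = 0.034/4 per quarter; n is counted in quarters.
PV = PMT × [(1 − (1+r)^−n)/r] × (1+r) = 14,975 × [1 − (1+r)^−32] / r × (1+r) = £421,566.13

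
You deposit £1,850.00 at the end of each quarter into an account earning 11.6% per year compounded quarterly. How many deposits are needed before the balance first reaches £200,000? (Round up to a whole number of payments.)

Periodic rate r = 0.116/4 per quarter; n is counted in quarters.
Ordinary annuity FV: 200,000 = 1,850 × [((1+r)^n − 1)/r].
(1+r)^n = 1 + 200,000 × r / 1,850, so n = ln(1 + 200,000·r/1,850) / ln(1+r) = 49.66.
Round up to a whole number of payments: n = 50.

50 payments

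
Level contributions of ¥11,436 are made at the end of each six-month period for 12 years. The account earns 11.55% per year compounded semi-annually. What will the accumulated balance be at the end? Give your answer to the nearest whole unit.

This is an ordinary annuity: 24 deposits of ¥11,436 at the end of each six-month period.
Periodic rate r = 0.1155/2 per half-year; n is counted in half-years.
FV = PMT × [((1+r)^n − 1)/r] = 11,436 × [(1+r)^24 − 1] / r = ¥563,904

¥563,904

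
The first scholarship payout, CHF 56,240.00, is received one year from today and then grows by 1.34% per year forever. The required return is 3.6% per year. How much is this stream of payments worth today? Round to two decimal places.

CHF 2,488,495.58

Periodic rate r = 0.036 per year.
Growing perpetuity (Gordon): PV = PMT₁ / (r − g) = 56,240 / (r − 0.0134) = CHF 2,488,495.58.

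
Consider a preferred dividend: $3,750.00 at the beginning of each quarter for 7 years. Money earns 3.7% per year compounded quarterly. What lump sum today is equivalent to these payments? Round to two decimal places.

This is an annuity due: 28 payments of $3,750.00 at the beginning of each quarter.
Periodic rate r = 0.037/4 per quarter; n is counted in quarters.
PV = PMT × [(1 − (1+r)^−n)/r] × (1+r) = 3,750 × [1 − (1+r)^−28] / r × (1+r) = $92,983.65

$92,983.65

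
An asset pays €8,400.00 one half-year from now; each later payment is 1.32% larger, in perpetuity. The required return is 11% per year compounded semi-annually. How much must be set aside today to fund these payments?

Periodic rate r = 0.11/2 per half-year.
Growing perpetuity (Gordon): PV = PMT₁ / (r − g) = 8,400 / (r − 0.0132) = €200,956.94.

€200,956.94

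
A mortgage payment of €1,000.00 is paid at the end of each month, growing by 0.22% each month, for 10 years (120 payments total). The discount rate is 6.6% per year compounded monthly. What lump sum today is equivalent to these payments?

€98,778.98

Periodic rate r = 0.066/12 per month; n is counted in months.
Growing ordinary annuity: PV = PMT₁ × [1 − ((1+g)/(1+r))^n] / (r − g) = 1,000 × [1 − ((1+0.0022)/(1+r))^120] / (r − 0.0022) = €98,778.98.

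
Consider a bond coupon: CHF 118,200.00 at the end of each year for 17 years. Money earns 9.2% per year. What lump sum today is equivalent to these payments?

CHF 997,013.09

This is an ordinary annuity: 17 payments of CHF 118,200.00 at the end of each year.
Periodic rate r = 0.092 per year.
PV = PMT × [(1 − (1+r)^−n)/r] = 118,200 × [1 − (1+r)^−17] / r = CHF 997,013.09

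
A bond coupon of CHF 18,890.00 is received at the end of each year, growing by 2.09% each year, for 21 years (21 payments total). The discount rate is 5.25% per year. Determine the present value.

Periodic rate r = 0.0525 per year.
Growing ordinary annuity: PV = PMT₁ × [1 − ((1+g)/(1+r))^n] / (r − g) = 18,890 × [1 − ((1+0.0209)/(1+r))^21] / (r − 0.0209) = CHF 282,627.08.

CHF 282,627.08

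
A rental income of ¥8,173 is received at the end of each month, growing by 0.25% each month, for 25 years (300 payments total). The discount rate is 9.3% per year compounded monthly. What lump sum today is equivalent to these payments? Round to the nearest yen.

Periodic rate r = 0.093/12 per month; n is counted in months.
Growing ordinary annuity: PV = PMT₁ × [1 − ((1+g)/(1+r))^n] / (r − g) = 8,173 × [1 − ((1+0.0025)/(1+r))^300] / (r − 0.0025) = ¥1,231,903.

¥1,231,903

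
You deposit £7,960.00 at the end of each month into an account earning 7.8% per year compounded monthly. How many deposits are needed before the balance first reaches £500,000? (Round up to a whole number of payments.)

53 payments

Periodic rate r = 0.078/12 per month; n is counted in months.
Ordinary annuity FV: 500,000 = 7,960 × [((1+r)^n − 1)/r].
(1+r)^n = 1 + 500,000 × r / 7,960, so n = ln(1 + 500,000·r/7,960) / ln(1+r) = 52.84.
Round up to a whole number of payments: n = 53.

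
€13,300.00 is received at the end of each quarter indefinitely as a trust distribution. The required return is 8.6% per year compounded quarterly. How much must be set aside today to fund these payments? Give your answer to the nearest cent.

Periodic rate r = 0.086/4 per quarter.
Level perpetuity: PV = PMT / r = 13,300 / (0.086/4) = €618,604.65.

€618,604.65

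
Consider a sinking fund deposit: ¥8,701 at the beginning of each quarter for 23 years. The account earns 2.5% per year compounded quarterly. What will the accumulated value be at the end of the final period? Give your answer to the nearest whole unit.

¥1,084,201

This is an annuity due: 92 deposits of ¥8,701 at the beginning of each quarter.
Periodic rate r = 0.025/4 per quarter; n is counted in quarters.
FV = PMT × [((1+r)^n − 1)/r] × (1+r) = 8,701 × [(1+r)^92 − 1] / r × (1+r) = ¥1,084,201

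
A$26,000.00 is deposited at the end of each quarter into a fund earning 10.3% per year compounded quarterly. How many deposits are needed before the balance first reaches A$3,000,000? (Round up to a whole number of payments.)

Periodic rate r = 0.103/4 per quarter; n is counted in quarters.
Ordinary annuity FV: 3,000,000 = 26,000 × [((1+r)^n − 1)/r].
(1+r)^n = 1 + 3,000,000 × r / 26,000, so n = ln(1 + 3,000,000·r/26,000) / ln(1+r) = 54.24.
Round up to a whole number of payments: n = 55.

55 payments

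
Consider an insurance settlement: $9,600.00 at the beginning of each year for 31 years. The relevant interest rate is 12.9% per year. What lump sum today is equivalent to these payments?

$82,064.88

This is an annuity due: 31 payments of $9,600.00 at the beginning of each year.
Periodic rate r = 0.129 per year.
PV = PMT × [(1 − (1+r)^−n)/r] × (1+r) = 9,600 × [1 − (1+r)^−31] / r × (1+r) = $82,064.88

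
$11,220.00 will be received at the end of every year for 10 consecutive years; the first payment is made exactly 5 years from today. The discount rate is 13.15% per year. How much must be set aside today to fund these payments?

$36,921.13

Ordinary annuity of 10 payments, first payment at period 5.
Periodic rate r = 0.1315 per year.
The ordinary-annuity PV formula values the stream one period before the first payment (period 4); discount that back 4 periods:
PV₀ = 11,220 × [1 − (1+r)^−10] / r × (1+r)^−4 = $36,921.13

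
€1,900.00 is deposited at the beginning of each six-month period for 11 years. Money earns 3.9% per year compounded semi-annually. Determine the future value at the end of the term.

€52,587.72

This is an annuity due: 22 deposits of €1,900.00 at the beginning of each six-month period.
Periodic rate r = 0.039/2 per half-year; n is counted in half-years.
FV = PMT × [((1+r)^n − 1)/r] × (1+r) = 1,900 × [(1+r)^22 − 1] / r × (1+r) = €52,587.72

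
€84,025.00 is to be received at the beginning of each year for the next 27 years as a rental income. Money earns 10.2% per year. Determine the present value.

This is an annuity due: 27 payments of €84,025.00 at the beginning of each year.
Periodic rate r = 0.102 per year.
PV = PMT × [(1 − (1+r)^−n)/r] × (1+r) = 84,025 × [1 − (1+r)^−27] / r × (1+r) = €841,868.93

€841,868.93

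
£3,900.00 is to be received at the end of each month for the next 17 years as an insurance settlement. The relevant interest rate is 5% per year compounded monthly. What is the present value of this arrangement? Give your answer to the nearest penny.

This is an ordinary annuity: 204 payments of £3,900.00 at the end of each month.
Periodic rate r = 0.05/12 per month; n is counted in months.
PV = PMT × [(1 − (1+r)^−n)/r] = 3,900 × [1 − (1+r)^−204] / r = £535,232.52

£535,232.52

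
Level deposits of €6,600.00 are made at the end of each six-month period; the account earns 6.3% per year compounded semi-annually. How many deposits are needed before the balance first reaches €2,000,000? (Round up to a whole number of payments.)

76 payments

Periodic rate r = 0.063/2 per half-year; n is counted in half-years.
Ordinary annuity FV: 2,000,000 = 6,600 × [((1+r)^n − 1)/r].
(1+r)^n = 1 + 2,000,000 × r / 6,600, so n = ln(1 + 2,000,000·r/6,600) / ln(1+r) = 75.96.
Round up to a whole number of payments: n = 76.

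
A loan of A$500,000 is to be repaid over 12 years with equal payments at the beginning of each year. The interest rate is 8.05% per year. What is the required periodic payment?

Level annuity due; solve PV = PMT × [(1 − (1+r)^−n)/r] × (1+r) for PMT.
Periodic rate r = 0.0805 per year.
With n = 12: PMT = 500,000 / ([(1 − (1+r)^−n)/r] × (1+r)) = A$61,563.62

A$61,563.62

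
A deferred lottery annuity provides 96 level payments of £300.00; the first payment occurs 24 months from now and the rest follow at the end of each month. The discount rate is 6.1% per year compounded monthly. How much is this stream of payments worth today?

Ordinary annuity of 96 payments, first payment at period 24.
Periodic rate r = 0.061/12 per month; n is counted in months.
The ordinary-annuity PV formula values the stream one period before the first payment (period 23); discount that back 23 periods:
PV₀ = 300 × [1 − (1+r)^−96] / r × (1+r)^−23 = £20,240.58

£20,240.58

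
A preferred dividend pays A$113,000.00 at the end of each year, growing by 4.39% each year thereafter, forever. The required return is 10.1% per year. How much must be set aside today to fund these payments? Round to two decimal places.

A$1,978,984.24

Periodic rate r = 0.101 per year.
Growing perpetuity (Gordon): PV = PMT₁ / (r − g) = 113,000 / (r − 0.0439) = A$1,978,984.24.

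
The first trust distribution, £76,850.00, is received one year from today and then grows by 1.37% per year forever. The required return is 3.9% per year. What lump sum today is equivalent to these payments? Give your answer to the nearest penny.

Periodic rate r = 0.039 per year.
Growing perpetuity (Gordon): PV = PMT₁ / (r − g) = 76,850 / (r − 0.0137) = £3,037,549.41.

£3,037,549.41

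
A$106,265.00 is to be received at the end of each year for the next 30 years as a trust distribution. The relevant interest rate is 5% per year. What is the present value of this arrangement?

This is an ordinary annuity: 30 payments of A$106,265.00 at the end of each year.
Periodic rate r = 0.05 per year.
PV = PMT × [(1 − (1+r)^−n)/r] = 106,265 × [1 − (1+r)^−30] / r = A$1,633,553.51

A$1,633,553.51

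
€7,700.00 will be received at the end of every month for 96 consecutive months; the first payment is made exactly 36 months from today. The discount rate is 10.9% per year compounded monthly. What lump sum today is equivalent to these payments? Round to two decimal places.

€358,429.92

Ordinary annuity of 96 payments, first payment at period 36.
Periodic rate r = 0.109/12 per month; n is counted in months.
The ordinary-annuity PV formula values the stream one period before the first payment (period 35); discount that back 35 periods:
PV₀ = 7,700 × [1 − (1+r)^−96] / r × (1+r)^−35 = €358,429.92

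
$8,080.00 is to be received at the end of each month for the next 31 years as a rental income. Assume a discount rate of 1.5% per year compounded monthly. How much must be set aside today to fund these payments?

This is an ordinary annuity: 372 payments of $8,080.00 at the end of each month.
Periodic rate r = 0.015/12 per month; n is counted in months.
PV = PMT × [(1 − (1+r)^−n)/r] = 8,080 × [1 − (1+r)^−372] / r = $2,402,555.48

$2,402,555.48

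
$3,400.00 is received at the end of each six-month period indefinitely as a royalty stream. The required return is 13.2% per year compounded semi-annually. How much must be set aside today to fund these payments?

Periodic rate r = 0.132/2 per half-year.
Level perpetuity: PV = PMT / r = 3,400 / (0.132/2) = $51,515.15.

$51,515.15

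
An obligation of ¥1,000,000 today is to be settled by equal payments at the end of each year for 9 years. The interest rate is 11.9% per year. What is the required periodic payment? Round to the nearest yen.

¥186,966

Level ordinary annuity; solve PV = PMT × [(1 − (1+r)^−n)/r] for PMT.
Periodic rate r = 0.119 per year.
With n = 9: PMT = 1,000,000 / ([(1 − (1+r)^−n)/r]) = ¥186,966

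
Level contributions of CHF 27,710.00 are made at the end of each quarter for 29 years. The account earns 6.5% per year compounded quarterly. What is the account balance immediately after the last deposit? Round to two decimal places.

CHF 9,357,133.58

This is an ordinary annuity: 116 deposits of CHF 27,710.00 at the end of each quarter.
Periodic rate r = 0.065/4 per quarter; n is counted in quarters.
FV = PMT × [((1+r)^n − 1)/r] = 27,710 × [(1+r)^116 − 1] / r = CHF 9,357,133.58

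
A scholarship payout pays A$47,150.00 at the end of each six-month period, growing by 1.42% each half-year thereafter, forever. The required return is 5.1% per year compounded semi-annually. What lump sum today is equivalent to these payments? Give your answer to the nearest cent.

A$4,172,566.37

Periodic rate r = 0.051/2 per half-year.
Growing perpetuity (Gordon): PV = PMT₁ / (r − g) = 47,150 / (r − 0.0142) = A$4,172,566.37.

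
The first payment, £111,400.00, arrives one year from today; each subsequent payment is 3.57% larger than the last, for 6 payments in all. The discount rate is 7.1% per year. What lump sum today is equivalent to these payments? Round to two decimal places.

Periodic rate r = 0.071 per year.
Growing ordinary annuity: PV = PMT₁ × [1 − ((1+g)/(1+r))^n] / (r − g) = 111,400 × [1 − ((1+0.0357)/(1+r))^6] / (r − 0.0357) = £574,869.69.

£574,869.69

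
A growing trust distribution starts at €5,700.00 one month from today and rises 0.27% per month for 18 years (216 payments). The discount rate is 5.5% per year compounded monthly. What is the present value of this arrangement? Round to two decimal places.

€1,008,564.95

Periodic rate r = 0.055/12 per month; n is counted in months.
Growing ordinary annuity: PV = PMT₁ × [1 − ((1+g)/(1+r))^n] / (r − g) = 5,700 × [1 − ((1+0.0027)/(1+r))^216] / (r − 0.0027) = €1,008,564.95.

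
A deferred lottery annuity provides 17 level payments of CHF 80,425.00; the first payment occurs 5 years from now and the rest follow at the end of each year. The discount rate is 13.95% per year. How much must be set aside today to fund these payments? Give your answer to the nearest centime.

CHF 304,809.81

Ordinary annuity of 17 payments, first payment at period 5.
Periodic rate r = 0.1395 per year.
The ordinary-annuity PV formula values the stream one period before the first payment (period 4); discount that back 4 periods:
PV₀ = 80,425 × [1 − (1+r)^−17] / r × (1+r)^−4 = CHF 304,809.81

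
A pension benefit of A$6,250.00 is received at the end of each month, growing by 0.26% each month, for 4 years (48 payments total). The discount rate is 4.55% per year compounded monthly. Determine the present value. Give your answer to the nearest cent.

A$290,678.67

Periodic rate r = 0.0455/12 per month; n is counted in months.
Growing ordinary annuity: PV = PMT₁ × [1 − ((1+g)/(1+r))^n] / (r − g) = 6,250 × [1 − ((1+0.0026)/(1+r))^48] / (r − 0.0026) = A$290,678.67.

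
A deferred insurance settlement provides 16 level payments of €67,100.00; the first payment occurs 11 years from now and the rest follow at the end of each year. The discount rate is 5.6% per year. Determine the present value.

€404,272.18

Ordinary annuity of 16 payments, first payment at period 11.
Periodic rate r = 0.056 per year.
The ordinary-annuity PV formula values the stream one period before the first payment (period 10); discount that back 10 periods:
PV₀ = 67,100 × [1 − (1+r)^−16] / r × (1+r)^−10 = €404,272.18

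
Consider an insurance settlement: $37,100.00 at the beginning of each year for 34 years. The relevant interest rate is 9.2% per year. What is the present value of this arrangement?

$418,268.67

This is an annuity due: 34 payments of $37,100.00 at the beginning of each year.
Periodic rate r = 0.092 per year.
PV = PMT × [(1 − (1+r)^−n)/r] × (1+r) = 37,100 × [1 − (1+r)^−34] / r × (1+r) = $418,268.67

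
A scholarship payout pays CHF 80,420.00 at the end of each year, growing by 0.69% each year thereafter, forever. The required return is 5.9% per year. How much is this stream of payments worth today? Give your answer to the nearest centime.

Periodic rate r = 0.059 per year.
Growing perpetuity (Gordon): PV = PMT₁ / (r − g) = 80,420 / (r − 0.0069) = CHF 1,543,570.06.

CHF 1,543,570.06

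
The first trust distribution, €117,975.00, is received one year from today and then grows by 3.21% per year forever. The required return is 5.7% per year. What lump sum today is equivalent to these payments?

Periodic rate r = 0.057 per year.
Growing perpetuity (Gordon): PV = PMT₁ / (r − g) = 117,975 / (r − 0.0321) = €4,737,951.81.

€4,737,951.81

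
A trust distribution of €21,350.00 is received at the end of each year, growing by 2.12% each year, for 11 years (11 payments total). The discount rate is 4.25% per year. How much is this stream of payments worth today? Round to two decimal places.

Periodic rate r = 0.0425 per year.
Growing ordinary annuity: PV = PMT₁ × [1 − ((1+g)/(1+r))^n] / (r − g) = 21,350 × [1 − ((1+0.0212)/(1+r))^11] / (r − 0.0212) = €203,616.60.

€203,616.60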